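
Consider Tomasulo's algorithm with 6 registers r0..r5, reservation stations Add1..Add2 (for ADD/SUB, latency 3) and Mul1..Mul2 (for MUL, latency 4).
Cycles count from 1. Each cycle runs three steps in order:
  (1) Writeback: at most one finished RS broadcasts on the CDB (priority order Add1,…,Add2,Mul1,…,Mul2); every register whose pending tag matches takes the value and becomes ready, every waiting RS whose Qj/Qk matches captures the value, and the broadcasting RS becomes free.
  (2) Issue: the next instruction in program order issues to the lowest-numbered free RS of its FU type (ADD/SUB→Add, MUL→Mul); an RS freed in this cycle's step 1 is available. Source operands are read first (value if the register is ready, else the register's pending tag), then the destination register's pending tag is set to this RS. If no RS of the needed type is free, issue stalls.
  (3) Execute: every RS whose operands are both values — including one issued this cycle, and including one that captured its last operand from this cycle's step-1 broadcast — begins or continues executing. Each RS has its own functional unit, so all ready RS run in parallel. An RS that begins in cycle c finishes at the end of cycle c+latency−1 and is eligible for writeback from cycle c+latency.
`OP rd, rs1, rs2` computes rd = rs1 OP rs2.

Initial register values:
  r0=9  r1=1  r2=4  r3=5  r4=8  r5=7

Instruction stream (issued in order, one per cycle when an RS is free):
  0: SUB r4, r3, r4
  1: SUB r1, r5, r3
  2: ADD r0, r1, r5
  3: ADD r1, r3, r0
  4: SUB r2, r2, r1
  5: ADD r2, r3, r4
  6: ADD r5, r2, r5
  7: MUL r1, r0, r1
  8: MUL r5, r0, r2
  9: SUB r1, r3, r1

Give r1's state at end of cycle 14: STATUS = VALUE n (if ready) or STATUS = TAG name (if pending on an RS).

cycle 1: issue SUB r4<-Add1 // r0:9,r1:1,r2:4,r3:5,r4:Add1,r5:7
cycle 2: issue SUB r1<-Add2 // r0:9,r1:Add2,r2:4,r3:5,r4:Add1,r5:7
cycle 3: stall // r0:9,r1:Add2,r2:4,r3:5,r4:Add1,r5:7
cycle 4: CDB Add1=-3; issue ADD r0<-Add1 // r0:Add1,r1:Add2,r2:4,r3:5,r4:-3,r5:7
cycle 5: CDB Add2=2; issue ADD r1<-Add2 // r0:Add1,r1:Add2,r2:4,r3:5,r4:-3,r5:7
cycle 6: stall // r0:Add1,r1:Add2,r2:4,r3:5,r4:-3,r5:7
cycle 7: stall // r0:Add1,r1:Add2,r2:4,r3:5,r4:-3,r5:7
cycle 8: CDB Add1=9; issue SUB r2<-Add1 // r0:9,r1:Add2,r2:Add1,r3:5,r4:-3,r5:7
cycle 9: stall // r0:9,r1:Add2,r2:Add1,r3:5,r4:-3,r5:7
cycle 10: stall // r0:9,r1:Add2,r2:Add1,r3:5,r4:-3,r5:7
cycle 11: CDB Add2=14; issue ADD r2<-Add2 // r0:9,r1:14,r2:Add2,r3:5,r4:-3,r5:7
cycle 12: stall // r0:9,r1:14,r2:Add2,r3:5,r4:-3,r5:7
cycle 13: stall // r0:9,r1:14,r2:Add2,r3:5,r4:-3,r5:7
cycle 14: CDB Add1=-10; issue ADD r5<-Add1 // r0:9,r1:14,r2:Add2,r3:5,r4:-3,r5:Add1

STATUS = VALUE 14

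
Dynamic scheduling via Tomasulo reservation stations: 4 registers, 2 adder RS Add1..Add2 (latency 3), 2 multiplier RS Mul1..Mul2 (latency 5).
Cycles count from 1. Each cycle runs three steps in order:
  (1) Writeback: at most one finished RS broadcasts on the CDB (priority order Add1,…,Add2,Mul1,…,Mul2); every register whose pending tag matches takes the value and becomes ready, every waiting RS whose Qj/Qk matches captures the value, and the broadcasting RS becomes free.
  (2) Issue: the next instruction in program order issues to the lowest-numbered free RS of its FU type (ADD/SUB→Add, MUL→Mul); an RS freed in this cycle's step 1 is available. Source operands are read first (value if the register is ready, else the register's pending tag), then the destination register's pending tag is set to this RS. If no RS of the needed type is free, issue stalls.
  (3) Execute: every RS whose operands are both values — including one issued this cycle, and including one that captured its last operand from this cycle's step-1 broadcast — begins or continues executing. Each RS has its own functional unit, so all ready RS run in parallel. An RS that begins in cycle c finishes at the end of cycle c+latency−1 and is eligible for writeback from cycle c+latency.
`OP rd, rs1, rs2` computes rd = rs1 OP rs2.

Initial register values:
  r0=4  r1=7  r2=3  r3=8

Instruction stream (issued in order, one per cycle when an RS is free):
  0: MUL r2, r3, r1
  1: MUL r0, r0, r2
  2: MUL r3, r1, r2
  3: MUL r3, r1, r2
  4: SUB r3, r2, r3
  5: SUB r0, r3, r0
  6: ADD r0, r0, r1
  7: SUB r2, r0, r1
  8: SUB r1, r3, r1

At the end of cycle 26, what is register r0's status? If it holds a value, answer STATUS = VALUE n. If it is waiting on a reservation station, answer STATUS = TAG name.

STATUS = VALUE -553

cycle 1: issue MUL r2<-Mul1 // r0:4,r1:7,r2:Mul1,r3:8
cycle 2: issue MUL r0<-Mul2 // r0:Mul2,r1:7,r2:Mul1,r3:8
cycle 3: stall // r0:Mul2,r1:7,r2:Mul1,r3:8
cycle 4: stall // r0:Mul2,r1:7,r2:Mul1,r3:8
cycle 5: stall // r0:Mul2,r1:7,r2:Mul1,r3:8
cycle 6: CDB Mul1=56; issue MUL r3<-Mul1 // r0:Mul2,r1:7,r2:56,r3:Mul1
cycle 7: stall // r0:Mul2,r1:7,r2:56,r3:Mul1
cycle 8: stall // r0:Mul2,r1:7,r2:56,r3:Mul1
cycle 9: stall // r0:Mul2,r1:7,r2:56,r3:Mul1
cycle 10: stall // r0:Mul2,r1:7,r2:56,r3:Mul1
cycle 11: CDB Mul1=392; issue MUL r3<-Mul1 // r0:Mul2,r1:7,r2:56,r3:Mul1
cycle 12: CDB Mul2=224; issue SUB r3<-Add1 // r0:224,r1:7,r2:56,r3:Add1
cycle 13: issue SUB r0<-Add2 // r0:Add2,r1:7,r2:56,r3:Add1
cycle 14: stall // r0:Add2,r1:7,r2:56,r3:Add1
cycle 15: stall // r0:Add2,r1:7,r2:56,r3:Add1
cycle 16: CDB Mul1=392; stall // r0:Add2,r1:7,r2:56,r3:Add1
cycle 17: stall // r0:Add2,r1:7,r2:56,r3:Add1
cycle 18: stall // r0:Add2,r1:7,r2:56,r3:Add1
cycle 19: CDB Add1=-336; issue ADD r0<-Add1 // r0:Add1,r1:7,r2:56,r3:-336
cycle 20: stall // r0:Add1,r1:7,r2:56,r3:-336
cycle 21: stall // r0:Add1,r1:7,r2:56,r3:-336
cycle 22: CDB Add2=-560; issue SUB r2<-Add2 // r0:Add1,r1:7,r2:Add2,r3:-336
cycle 23: stall // r0:Add1,r1:7,r2:Add2,r3:-336
cycle 24: stall // r0:Add1,r1:7,r2:Add2,r3:-336
cycle 25: CDB Add1=-553; issue SUB r1<-Add1 // r0:-553,r1:Add1,r2:Add2,r3:-336
cycle 26: - // r0:-553,r1:Add1,r2:Add2,r3:-336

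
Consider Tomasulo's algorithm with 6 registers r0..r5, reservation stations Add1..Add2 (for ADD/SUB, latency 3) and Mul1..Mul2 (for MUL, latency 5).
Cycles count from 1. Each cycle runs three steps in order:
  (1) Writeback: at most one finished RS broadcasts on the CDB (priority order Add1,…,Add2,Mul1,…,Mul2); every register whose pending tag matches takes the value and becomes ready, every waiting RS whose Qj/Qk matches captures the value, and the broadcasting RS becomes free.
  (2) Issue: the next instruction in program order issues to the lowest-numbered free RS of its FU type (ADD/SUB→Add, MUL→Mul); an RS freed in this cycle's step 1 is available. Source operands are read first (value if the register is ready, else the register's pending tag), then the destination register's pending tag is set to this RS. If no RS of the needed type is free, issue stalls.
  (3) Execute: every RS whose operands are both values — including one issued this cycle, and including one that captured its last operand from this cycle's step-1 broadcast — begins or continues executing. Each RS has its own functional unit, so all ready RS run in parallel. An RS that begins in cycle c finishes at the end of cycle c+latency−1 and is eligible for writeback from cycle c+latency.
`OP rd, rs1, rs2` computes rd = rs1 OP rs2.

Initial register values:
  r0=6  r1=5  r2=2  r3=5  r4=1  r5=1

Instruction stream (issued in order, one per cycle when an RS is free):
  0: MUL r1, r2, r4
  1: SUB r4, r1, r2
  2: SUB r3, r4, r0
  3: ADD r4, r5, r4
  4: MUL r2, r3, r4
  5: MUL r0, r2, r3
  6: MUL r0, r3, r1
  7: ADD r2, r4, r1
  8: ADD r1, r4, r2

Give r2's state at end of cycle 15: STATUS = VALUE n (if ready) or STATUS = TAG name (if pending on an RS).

STATUS = TAG Mul1

  c1: issue MUL r1<-Mul1  regs: r0:6,r1:Mul1,r2:2,r3:5,r4:1,r5:1
  c2: issue SUB r4<-Add1  regs: r0:6,r1:Mul1,r2:2,r3:5,r4:Add1,r5:1
  c3: issue SUB r3<-Add2  regs: r0:6,r1:Mul1,r2:2,r3:Add2,r4:Add1,r5:1
  c4: stall  regs: r0:6,r1:Mul1,r2:2,r3:Add2,r4:Add1,r5:1
  c5: stall  regs: r0:6,r1:Mul1,r2:2,r3:Add2,r4:Add1,r5:1
  c6: CDB Mul1=2; stall  regs: r0:6,r1:2,r2:2,r3:Add2,r4:Add1,r5:1
  c7: stall  regs: r0:6,r1:2,r2:2,r3:Add2,r4:Add1,r5:1
  c8: stall  regs: r0:6,r1:2,r2:2,r3:Add2,r4:Add1,r5:1
  c9: CDB Add1=0; issue ADD r4<-Add1  regs: r0:6,r1:2,r2:2,r3:Add2,r4:Add1,r5:1
  c10: issue MUL r2<-Mul1  regs: r0:6,r1:2,r2:Mul1,r3:Add2,r4:Add1,r5:1
  c11: issue MUL r0<-Mul2  regs: r0:Mul2,r1:2,r2:Mul1,r3:Add2,r4:Add1,r5:1
  c12: CDB Add1=1; stall  regs: r0:Mul2,r1:2,r2:Mul1,r3:Add2,r4:1,r5:1
  c13: CDB Add2=-6; stall  regs: r0:Mul2,r1:2,r2:Mul1,r3:-6,r4:1,r5:1
  c14: stall  regs: r0:Mul2,r1:2,r2:Mul1,r3:-6,r4:1,r5:1
  c15: stall  regs: r0:Mul2,r1:2,r2:Mul1,r3:-6,r4:1,r5:1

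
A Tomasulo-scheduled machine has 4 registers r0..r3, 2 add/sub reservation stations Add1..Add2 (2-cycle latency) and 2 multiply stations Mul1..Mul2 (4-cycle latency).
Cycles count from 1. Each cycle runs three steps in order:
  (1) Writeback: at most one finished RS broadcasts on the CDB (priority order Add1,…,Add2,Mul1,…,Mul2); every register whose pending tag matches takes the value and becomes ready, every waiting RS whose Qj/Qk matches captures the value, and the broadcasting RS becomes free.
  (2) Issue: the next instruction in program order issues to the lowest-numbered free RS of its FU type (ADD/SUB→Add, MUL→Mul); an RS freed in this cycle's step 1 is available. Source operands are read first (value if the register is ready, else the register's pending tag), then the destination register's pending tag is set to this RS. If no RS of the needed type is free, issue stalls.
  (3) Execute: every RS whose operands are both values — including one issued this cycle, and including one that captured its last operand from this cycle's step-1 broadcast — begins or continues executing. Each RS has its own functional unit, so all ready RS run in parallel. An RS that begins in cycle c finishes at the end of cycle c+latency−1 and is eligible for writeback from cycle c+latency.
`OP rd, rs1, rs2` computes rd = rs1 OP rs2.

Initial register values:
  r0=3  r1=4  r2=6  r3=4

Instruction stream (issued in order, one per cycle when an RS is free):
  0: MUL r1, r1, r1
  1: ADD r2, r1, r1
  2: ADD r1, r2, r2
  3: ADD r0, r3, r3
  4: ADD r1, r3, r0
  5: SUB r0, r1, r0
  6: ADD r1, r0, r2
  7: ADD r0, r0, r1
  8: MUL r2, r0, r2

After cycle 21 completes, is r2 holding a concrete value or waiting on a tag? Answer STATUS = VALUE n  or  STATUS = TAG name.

  c1: issue MUL r1<-Mul1  regs: r0:3,r1:Mul1,r2:6,r3:4
  c2: issue ADD r2<-Add1  regs: r0:3,r1:Mul1,r2:Add1,r3:4
  c3: issue ADD r1<-Add2  regs: r0:3,r1:Add2,r2:Add1,r3:4
  c4: stall  regs: r0:3,r1:Add2,r2:Add1,r3:4
  c5: CDB Mul1=16; stall  regs: r0:3,r1:Add2,r2:Add1,r3:4
  c6: stall  regs: r0:3,r1:Add2,r2:Add1,r3:4
  c7: CDB Add1=32; issue ADD r0<-Add1  regs: r0:Add1,r1:Add2,r2:32,r3:4
  c8: stall  regs: r0:Add1,r1:Add2,r2:32,r3:4
  c9: CDB Add1=8; issue ADD r1<-Add1  regs: r0:8,r1:Add1,r2:32,r3:4
  c10: CDB Add2=64; issue SUB r0<-Add2  regs: r0:Add2,r1:Add1,r2:32,r3:4
  c11: CDB Add1=12; issue ADD r1<-Add1  regs: r0:Add2,r1:Add1,r2:32,r3:4
  c12: stall  regs: r0:Add2,r1:Add1,r2:32,r3:4
  c13: CDB Add2=4; issue ADD r0<-Add2  regs: r0:Add2,r1:Add1,r2:32,r3:4
  c14: issue MUL r2<-Mul1  regs: r0:Add2,r1:Add1,r2:Mul1,r3:4
  c15: CDB Add1=36  regs: r0:Add2,r1:36,r2:Mul1,r3:4
  c16: -  regs: r0:Add2,r1:36,r2:Mul1,r3:4
  c17: CDB Add2=40  regs: r0:40,r1:36,r2:Mul1,r3:4
  c18: -  regs: r0:40,r1:36,r2:Mul1,r3:4
  c19: -  regs: r0:40,r1:36,r2:Mul1,r3:4
  c20: -  regs: r0:40,r1:36,r2:Mul1,r3:4
  c21: CDB Mul1=1280  regs: r0:40,r1:36,r2:1280,r3:4

STATUS = VALUE 1280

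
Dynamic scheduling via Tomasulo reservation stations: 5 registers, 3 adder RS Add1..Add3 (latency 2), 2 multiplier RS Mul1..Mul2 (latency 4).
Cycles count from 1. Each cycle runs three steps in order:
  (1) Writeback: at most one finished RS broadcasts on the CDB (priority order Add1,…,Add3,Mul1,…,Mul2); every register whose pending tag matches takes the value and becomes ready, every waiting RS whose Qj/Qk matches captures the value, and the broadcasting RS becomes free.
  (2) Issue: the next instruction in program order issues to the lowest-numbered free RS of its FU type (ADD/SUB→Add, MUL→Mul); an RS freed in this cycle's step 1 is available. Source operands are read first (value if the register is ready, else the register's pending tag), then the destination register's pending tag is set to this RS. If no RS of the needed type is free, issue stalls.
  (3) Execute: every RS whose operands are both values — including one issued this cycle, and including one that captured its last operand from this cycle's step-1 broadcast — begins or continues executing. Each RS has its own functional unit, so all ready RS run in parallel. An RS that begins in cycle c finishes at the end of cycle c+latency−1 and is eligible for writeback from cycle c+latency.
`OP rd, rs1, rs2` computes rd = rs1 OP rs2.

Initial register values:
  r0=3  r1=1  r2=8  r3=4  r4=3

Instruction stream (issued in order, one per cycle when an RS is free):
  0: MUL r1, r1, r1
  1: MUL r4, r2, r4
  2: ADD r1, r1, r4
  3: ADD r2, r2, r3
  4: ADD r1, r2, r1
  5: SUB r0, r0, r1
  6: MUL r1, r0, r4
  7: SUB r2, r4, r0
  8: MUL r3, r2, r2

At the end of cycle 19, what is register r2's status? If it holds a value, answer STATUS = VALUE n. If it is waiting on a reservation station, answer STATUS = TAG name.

c1: issue MUL r1<-Mul1 | r0:3,r1:Mul1,r2:8,r3:4,r4:3
c2: issue MUL r4<-Mul2 | r0:3,r1:Mul1,r2:8,r3:4,r4:Mul2
c3: issue ADD r1<-Add1 | r0:3,r1:Add1,r2:8,r3:4,r4:Mul2
c4: issue ADD r2<-Add2 | r0:3,r1:Add1,r2:Add2,r3:4,r4:Mul2
c5: CDB Mul1=1; issue ADD r1<-Add3 | r0:3,r1:Add3,r2:Add2,r3:4,r4:Mul2
c6: CDB Add2=12; issue SUB r0<-Add2 | r0:Add2,r1:Add3,r2:12,r3:4,r4:Mul2
c7: CDB Mul2=24; issue MUL r1<-Mul1 | r0:Add2,r1:Mul1,r2:12,r3:4,r4:24
c8: stall | r0:Add2,r1:Mul1,r2:12,r3:4,r4:24
c9: CDB Add1=25; issue SUB r2<-Add1 | r0:Add2,r1:Mul1,r2:Add1,r3:4,r4:24
c10: issue MUL r3<-Mul2 | r0:Add2,r1:Mul1,r2:Add1,r3:Mul2,r4:24
c11: CDB Add3=37 | r0:Add2,r1:Mul1,r2:Add1,r3:Mul2,r4:24
c12: - | r0:Add2,r1:Mul1,r2:Add1,r3:Mul2,r4:24
c13: CDB Add2=-34 | r0:-34,r1:Mul1,r2:Add1,r3:Mul2,r4:24
c14: - | r0:-34,r1:Mul1,r2:Add1,r3:Mul2,r4:24
c15: CDB Add1=58 | r0:-34,r1:Mul1,r2:58,r3:Mul2,r4:24
c16: - | r0:-34,r1:Mul1,r2:58,r3:Mul2,r4:24
c17: CDB Mul1=-816 | r0:-34,r1:-816,r2:58,r3:Mul2,r4:24
c18: - | r0:-34,r1:-816,r2:58,r3:Mul2,r4:24
c19: CDB Mul2=3364 | r0:-34,r1:-816,r2:58,r3:3364,r4:24

STATUS = VALUE 58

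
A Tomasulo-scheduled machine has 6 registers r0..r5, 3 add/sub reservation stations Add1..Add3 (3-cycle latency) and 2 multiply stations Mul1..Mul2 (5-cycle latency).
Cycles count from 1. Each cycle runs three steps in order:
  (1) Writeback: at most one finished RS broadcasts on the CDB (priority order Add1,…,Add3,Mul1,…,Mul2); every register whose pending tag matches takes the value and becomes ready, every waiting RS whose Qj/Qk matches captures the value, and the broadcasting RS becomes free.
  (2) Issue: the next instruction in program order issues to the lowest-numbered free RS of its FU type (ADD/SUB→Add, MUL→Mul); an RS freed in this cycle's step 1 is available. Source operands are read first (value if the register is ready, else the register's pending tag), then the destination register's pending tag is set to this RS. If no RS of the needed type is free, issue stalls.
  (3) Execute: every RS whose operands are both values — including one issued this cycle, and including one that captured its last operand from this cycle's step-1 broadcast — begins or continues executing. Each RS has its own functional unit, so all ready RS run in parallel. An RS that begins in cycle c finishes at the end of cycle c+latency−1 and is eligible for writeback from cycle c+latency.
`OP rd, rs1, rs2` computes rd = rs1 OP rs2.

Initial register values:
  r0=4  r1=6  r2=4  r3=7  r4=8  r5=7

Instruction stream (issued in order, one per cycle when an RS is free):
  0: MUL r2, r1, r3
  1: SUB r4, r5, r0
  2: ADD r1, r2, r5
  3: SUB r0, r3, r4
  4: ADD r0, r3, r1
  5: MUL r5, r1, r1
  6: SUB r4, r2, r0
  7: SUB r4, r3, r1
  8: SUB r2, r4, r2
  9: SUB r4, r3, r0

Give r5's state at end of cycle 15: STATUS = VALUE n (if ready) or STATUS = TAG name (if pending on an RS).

c1: issue MUL r2<-Mul1 | r0:4,r1:6,r2:Mul1,r3:7,r4:8,r5:7
c2: issue SUB r4<-Add1 | r0:4,r1:6,r2:Mul1,r3:7,r4:Add1,r5:7
c3: issue ADD r1<-Add2 | r0:4,r1:Add2,r2:Mul1,r3:7,r4:Add1,r5:7
c4: issue SUB r0<-Add3 | r0:Add3,r1:Add2,r2:Mul1,r3:7,r4:Add1,r5:7
c5: CDB Add1=3; issue ADD r0<-Add1 | r0:Add1,r1:Add2,r2:Mul1,r3:7,r4:3,r5:7
c6: CDB Mul1=42; issue MUL r5<-Mul1 | r0:Add1,r1:Add2,r2:42,r3:7,r4:3,r5:Mul1
c7: stall | r0:Add1,r1:Add2,r2:42,r3:7,r4:3,r5:Mul1
c8: CDB Add3=4; issue SUB r4<-Add3 | r0:Add1,r1:Add2,r2:42,r3:7,r4:Add3,r5:Mul1
c9: CDB Add2=49; issue SUB r4<-Add2 | r0:Add1,r1:49,r2:42,r3:7,r4:Add2,r5:Mul1
c10: stall | r0:Add1,r1:49,r2:42,r3:7,r4:Add2,r5:Mul1
c11: stall | r0:Add1,r1:49,r2:42,r3:7,r4:Add2,r5:Mul1
c12: CDB Add1=56; issue SUB r2<-Add1 | r0:56,r1:49,r2:Add1,r3:7,r4:Add2,r5:Mul1
c13: CDB Add2=-42; issue SUB r4<-Add2 | r0:56,r1:49,r2:Add1,r3:7,r4:Add2,r5:Mul1
c14: CDB Mul1=2401 | r0:56,r1:49,r2:Add1,r3:7,r4:Add2,r5:2401
c15: CDB Add3=-14 | r0:56,r1:49,r2:Add1,r3:7,r4:Add2,r5:2401

STATUS = VALUE 2401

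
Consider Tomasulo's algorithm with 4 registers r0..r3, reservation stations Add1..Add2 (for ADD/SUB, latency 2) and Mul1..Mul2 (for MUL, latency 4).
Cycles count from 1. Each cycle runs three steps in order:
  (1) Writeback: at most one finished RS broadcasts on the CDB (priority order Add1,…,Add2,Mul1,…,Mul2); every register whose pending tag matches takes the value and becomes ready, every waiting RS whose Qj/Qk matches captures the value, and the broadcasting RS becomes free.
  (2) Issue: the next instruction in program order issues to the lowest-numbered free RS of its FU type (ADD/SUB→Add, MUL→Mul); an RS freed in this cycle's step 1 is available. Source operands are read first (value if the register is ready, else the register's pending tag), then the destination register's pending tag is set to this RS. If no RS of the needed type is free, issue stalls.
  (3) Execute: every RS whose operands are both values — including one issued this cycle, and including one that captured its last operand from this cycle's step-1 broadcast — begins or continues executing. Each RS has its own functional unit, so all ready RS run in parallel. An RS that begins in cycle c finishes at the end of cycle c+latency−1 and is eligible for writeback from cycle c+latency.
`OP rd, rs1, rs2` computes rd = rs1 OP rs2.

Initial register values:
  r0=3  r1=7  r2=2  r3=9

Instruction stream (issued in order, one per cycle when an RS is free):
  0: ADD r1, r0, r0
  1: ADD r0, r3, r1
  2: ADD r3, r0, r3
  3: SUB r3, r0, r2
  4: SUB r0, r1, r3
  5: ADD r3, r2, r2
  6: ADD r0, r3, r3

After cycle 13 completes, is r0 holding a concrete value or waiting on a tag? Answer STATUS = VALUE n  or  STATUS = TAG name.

STATUS = VALUE 8

  c1: issue ADD r1<-Add1  regs: r0:3,r1:Add1,r2:2,r3:9
  c2: issue ADD r0<-Add2  regs: r0:Add2,r1:Add1,r2:2,r3:9
  c3: CDB Add1=6; issue ADD r3<-Add1  regs: r0:Add2,r1:6,r2:2,r3:Add1
  c4: stall  regs: r0:Add2,r1:6,r2:2,r3:Add1
  c5: CDB Add2=15; issue SUB r3<-Add2  regs: r0:15,r1:6,r2:2,r3:Add2
  c6: stall  regs: r0:15,r1:6,r2:2,r3:Add2
  c7: CDB Add1=24; issue SUB r0<-Add1  regs: r0:Add1,r1:6,r2:2,r3:Add2
  c8: CDB Add2=13; issue ADD r3<-Add2  regs: r0:Add1,r1:6,r2:2,r3:Add2
  c9: stall  regs: r0:Add1,r1:6,r2:2,r3:Add2
  c10: CDB Add1=-7; issue ADD r0<-Add1  regs: r0:Add1,r1:6,r2:2,r3:Add2
  c11: CDB Add2=4  regs: r0:Add1,r1:6,r2:2,r3:4
  c12: -  regs: r0:Add1,r1:6,r2:2,r3:4
  c13: CDB Add1=8  regs: r0:8,r1:6,r2:2,r3:4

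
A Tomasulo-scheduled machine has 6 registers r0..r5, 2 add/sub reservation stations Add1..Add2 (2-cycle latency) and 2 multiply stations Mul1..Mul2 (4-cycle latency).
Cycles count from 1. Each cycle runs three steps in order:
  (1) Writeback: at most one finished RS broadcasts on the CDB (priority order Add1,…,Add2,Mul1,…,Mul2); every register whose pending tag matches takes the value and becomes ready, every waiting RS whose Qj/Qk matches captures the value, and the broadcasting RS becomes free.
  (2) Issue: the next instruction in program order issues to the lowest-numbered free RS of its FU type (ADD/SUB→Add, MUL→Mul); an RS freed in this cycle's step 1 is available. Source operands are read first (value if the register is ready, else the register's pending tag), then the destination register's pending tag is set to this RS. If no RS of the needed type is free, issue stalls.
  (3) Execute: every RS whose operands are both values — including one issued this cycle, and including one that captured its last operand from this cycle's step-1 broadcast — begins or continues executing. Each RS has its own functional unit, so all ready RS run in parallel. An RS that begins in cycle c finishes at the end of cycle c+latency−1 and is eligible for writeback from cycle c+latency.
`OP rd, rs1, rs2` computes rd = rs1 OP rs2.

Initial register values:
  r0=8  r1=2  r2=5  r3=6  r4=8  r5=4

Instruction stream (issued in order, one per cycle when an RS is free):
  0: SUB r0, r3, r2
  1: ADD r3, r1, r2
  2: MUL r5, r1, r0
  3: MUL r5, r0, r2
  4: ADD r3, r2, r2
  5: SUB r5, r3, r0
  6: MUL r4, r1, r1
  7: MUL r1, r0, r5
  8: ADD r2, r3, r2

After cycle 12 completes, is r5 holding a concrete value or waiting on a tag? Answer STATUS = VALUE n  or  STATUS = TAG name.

cycle 1: issue SUB r0<-Add1 // r0:Add1,r1:2,r2:5,r3:6,r4:8,r5:4
cycle 2: issue ADD r3<-Add2 // r0:Add1,r1:2,r2:5,r3:Add2,r4:8,r5:4
cycle 3: CDB Add1=1; issue MUL r5<-Mul1 // r0:1,r1:2,r2:5,r3:Add2,r4:8,r5:Mul1
cycle 4: CDB Add2=7; issue MUL r5<-Mul2 // r0:1,r1:2,r2:5,r3:7,r4:8,r5:Mul2
cycle 5: issue ADD r3<-Add1 // r0:1,r1:2,r2:5,r3:Add1,r4:8,r5:Mul2
cycle 6: issue SUB r5<-Add2 // r0:1,r1:2,r2:5,r3:Add1,r4:8,r5:Add2
cycle 7: CDB Add1=10; stall // r0:1,r1:2,r2:5,r3:10,r4:8,r5:Add2
cycle 8: CDB Mul1=2; issue MUL r4<-Mul1 // r0:1,r1:2,r2:5,r3:10,r4:Mul1,r5:Add2
cycle 9: CDB Add2=9; stall // r0:1,r1:2,r2:5,r3:10,r4:Mul1,r5:9
cycle 10: CDB Mul2=5; issue MUL r1<-Mul2 // r0:1,r1:Mul2,r2:5,r3:10,r4:Mul1,r5:9
cycle 11: issue ADD r2<-Add1 // r0:1,r1:Mul2,r2:Add1,r3:10,r4:Mul1,r5:9
cycle 12: CDB Mul1=4 // r0:1,r1:Mul2,r2:Add1,r3:10,r4:4,r5:9

STATUS = VALUE 9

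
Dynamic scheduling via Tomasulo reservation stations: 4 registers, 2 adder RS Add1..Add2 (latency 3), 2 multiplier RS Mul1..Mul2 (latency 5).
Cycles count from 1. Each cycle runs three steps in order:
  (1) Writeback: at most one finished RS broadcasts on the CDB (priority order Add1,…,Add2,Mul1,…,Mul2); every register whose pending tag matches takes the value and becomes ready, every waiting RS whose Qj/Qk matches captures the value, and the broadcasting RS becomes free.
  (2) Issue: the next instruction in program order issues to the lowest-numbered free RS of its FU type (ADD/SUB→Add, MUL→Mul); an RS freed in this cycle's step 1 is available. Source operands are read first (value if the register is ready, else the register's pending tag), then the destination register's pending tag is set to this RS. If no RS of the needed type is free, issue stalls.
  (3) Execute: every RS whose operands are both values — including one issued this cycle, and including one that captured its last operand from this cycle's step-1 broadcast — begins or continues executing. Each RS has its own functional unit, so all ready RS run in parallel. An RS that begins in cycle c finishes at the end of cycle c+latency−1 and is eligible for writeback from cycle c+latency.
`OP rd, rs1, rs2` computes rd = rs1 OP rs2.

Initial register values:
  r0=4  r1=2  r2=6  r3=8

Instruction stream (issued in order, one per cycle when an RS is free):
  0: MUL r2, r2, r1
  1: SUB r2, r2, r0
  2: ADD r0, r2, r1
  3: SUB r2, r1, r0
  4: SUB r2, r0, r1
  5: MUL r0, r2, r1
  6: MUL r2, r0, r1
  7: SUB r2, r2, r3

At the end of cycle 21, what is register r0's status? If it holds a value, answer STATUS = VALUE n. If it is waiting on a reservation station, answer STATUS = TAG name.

STATUS = VALUE 16

  c1: issue MUL r2<-Mul1  regs: r0:4,r1:2,r2:Mul1,r3:8
  c2: issue SUB r2<-Add1  regs: r0:4,r1:2,r2:Add1,r3:8
  c3: issue ADD r0<-Add2  regs: r0:Add2,r1:2,r2:Add1,r3:8
  c4: stall  regs: r0:Add2,r1:2,r2:Add1,r3:8
  c5: stall  regs: r0:Add2,r1:2,r2:Add1,r3:8
  c6: CDB Mul1=12; stall  regs: r0:Add2,r1:2,r2:Add1,r3:8
  c7: stall  regs: r0:Add2,r1:2,r2:Add1,r3:8
  c8: stall  regs: r0:Add2,r1:2,r2:Add1,r3:8
  c9: CDB Add1=8; issue SUB r2<-Add1  regs: r0:Add2,r1:2,r2:Add1,r3:8
  c10: stall  regs: r0:Add2,r1:2,r2:Add1,r3:8
  c11: stall  regs: r0:Add2,r1:2,r2:Add1,r3:8
  c12: CDB Add2=10; issue SUB r2<-Add2  regs: r0:10,r1:2,r2:Add2,r3:8
  c13: issue MUL r0<-Mul1  regs: r0:Mul1,r1:2,r2:Add2,r3:8
  c14: issue MUL r2<-Mul2  regs: r0:Mul1,r1:2,r2:Mul2,r3:8
  c15: CDB Add1=-8; issue SUB r2<-Add1  regs: r0:Mul1,r1:2,r2:Add1,r3:8
  c16: CDB Add2=8  regs: r0:Mul1,r1:2,r2:Add1,r3:8
  c17: -  regs: r0:Mul1,r1:2,r2:Add1,r3:8
  c18: -  regs: r0:Mul1,r1:2,r2:Add1,r3:8
  c19: -  regs: r0:Mul1,r1:2,r2:Add1,r3:8
  c20: -  regs: r0:Mul1,r1:2,r2:Add1,r3:8
  c21: CDB Mul1=16  regs: r0:16,r1:2,r2:Add1,r3:8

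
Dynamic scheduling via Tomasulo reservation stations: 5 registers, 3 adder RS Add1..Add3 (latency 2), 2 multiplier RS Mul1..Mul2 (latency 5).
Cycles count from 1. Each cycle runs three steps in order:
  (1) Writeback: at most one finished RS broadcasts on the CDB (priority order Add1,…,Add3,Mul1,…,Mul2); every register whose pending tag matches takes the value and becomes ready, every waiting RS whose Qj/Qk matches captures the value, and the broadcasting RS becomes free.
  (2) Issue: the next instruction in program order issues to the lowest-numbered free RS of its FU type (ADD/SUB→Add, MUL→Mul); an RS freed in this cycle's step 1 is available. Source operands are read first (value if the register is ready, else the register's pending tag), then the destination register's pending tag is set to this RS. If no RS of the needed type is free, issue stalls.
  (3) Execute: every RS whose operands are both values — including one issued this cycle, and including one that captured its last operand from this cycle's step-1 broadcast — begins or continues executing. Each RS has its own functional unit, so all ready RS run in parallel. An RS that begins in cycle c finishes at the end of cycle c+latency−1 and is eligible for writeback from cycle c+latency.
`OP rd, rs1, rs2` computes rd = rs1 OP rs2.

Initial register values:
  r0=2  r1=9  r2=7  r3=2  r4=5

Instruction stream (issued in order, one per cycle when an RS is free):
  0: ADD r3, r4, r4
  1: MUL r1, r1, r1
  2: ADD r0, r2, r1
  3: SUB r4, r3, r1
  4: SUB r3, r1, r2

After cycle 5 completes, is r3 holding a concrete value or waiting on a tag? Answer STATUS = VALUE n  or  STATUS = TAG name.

STATUS = TAG Add3

c1: issue ADD r3<-Add1 | r0:2,r1:9,r2:7,r3:Add1,r4:5
c2: issue MUL r1<-Mul1 | r0:2,r1:Mul1,r2:7,r3:Add1,r4:5
c3: CDB Add1=10; issue ADD r0<-Add1 | r0:Add1,r1:Mul1,r2:7,r3:10,r4:5
c4: issue SUB r4<-Add2 | r0:Add1,r1:Mul1,r2:7,r3:10,r4:Add2
c5: issue SUB r3<-Add3 | r0:Add1,r1:Mul1,r2:7,r3:Add3,r4:Add2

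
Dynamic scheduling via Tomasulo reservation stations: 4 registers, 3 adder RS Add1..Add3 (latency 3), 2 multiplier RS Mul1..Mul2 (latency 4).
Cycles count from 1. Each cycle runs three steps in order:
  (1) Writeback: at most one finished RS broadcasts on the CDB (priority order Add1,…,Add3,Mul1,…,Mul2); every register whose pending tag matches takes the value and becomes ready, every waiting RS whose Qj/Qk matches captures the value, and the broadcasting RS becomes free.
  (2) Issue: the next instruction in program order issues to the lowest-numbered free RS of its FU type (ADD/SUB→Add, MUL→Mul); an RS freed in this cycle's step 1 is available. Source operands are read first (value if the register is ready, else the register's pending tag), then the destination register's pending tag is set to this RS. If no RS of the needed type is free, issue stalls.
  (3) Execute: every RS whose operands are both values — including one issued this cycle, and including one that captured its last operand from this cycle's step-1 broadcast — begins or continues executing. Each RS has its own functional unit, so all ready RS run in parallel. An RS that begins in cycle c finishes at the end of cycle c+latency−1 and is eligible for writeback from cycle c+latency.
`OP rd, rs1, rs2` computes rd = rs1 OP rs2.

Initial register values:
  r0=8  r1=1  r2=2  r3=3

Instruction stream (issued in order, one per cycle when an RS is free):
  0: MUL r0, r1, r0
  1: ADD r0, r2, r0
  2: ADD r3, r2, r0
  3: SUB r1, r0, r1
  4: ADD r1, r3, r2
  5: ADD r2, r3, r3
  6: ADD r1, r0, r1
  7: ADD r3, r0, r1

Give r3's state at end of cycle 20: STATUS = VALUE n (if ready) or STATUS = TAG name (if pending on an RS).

  c1: issue MUL r0<-Mul1  regs: r0:Mul1,r1:1,r2:2,r3:3
  c2: issue ADD r0<-Add1  regs: r0:Add1,r1:1,r2:2,r3:3
  c3: issue ADD r3<-Add2  regs: r0:Add1,r1:1,r2:2,r3:Add2
  c4: issue SUB r1<-Add3  regs: r0:Add1,r1:Add3,r2:2,r3:Add2
  c5: CDB Mul1=8; stall  regs: r0:Add1,r1:Add3,r2:2,r3:Add2
  c6: stall  regs: r0:Add1,r1:Add3,r2:2,r3:Add2
  c7: stall  regs: r0:Add1,r1:Add3,r2:2,r3:Add2
  c8: CDB Add1=10; issue ADD r1<-Add1  regs: r0:10,r1:Add1,r2:2,r3:Add2
  c9: stall  regs: r0:10,r1:Add1,r2:2,r3:Add2
  c10: stall  regs: r0:10,r1:Add1,r2:2,r3:Add2
  c11: CDB Add2=12; issue ADD r2<-Add2  regs: r0:10,r1:Add1,r2:Add2,r3:12
  c12: CDB Add3=9; issue ADD r1<-Add3  regs: r0:10,r1:Add3,r2:Add2,r3:12
  c13: stall  regs: r0:10,r1:Add3,r2:Add2,r3:12
  c14: CDB Add1=14; issue ADD r3<-Add1  regs: r0:10,r1:Add3,r2:Add2,r3:Add1
  c15: CDB Add2=24  regs: r0:10,r1:Add3,r2:24,r3:Add1
  c16: -  regs: r0:10,r1:Add3,r2:24,r3:Add1
  c17: CDB Add3=24  regs: r0:10,r1:24,r2:24,r3:Add1
  c18: -  regs: r0:10,r1:24,r2:24,r3:Add1
  c19: -  regs: r0:10,r1:24,r2:24,r3:Add1
  c20: CDB Add1=34  regs: r0:10,r1:24,r2:24,r3:34

STATUS = VALUE 34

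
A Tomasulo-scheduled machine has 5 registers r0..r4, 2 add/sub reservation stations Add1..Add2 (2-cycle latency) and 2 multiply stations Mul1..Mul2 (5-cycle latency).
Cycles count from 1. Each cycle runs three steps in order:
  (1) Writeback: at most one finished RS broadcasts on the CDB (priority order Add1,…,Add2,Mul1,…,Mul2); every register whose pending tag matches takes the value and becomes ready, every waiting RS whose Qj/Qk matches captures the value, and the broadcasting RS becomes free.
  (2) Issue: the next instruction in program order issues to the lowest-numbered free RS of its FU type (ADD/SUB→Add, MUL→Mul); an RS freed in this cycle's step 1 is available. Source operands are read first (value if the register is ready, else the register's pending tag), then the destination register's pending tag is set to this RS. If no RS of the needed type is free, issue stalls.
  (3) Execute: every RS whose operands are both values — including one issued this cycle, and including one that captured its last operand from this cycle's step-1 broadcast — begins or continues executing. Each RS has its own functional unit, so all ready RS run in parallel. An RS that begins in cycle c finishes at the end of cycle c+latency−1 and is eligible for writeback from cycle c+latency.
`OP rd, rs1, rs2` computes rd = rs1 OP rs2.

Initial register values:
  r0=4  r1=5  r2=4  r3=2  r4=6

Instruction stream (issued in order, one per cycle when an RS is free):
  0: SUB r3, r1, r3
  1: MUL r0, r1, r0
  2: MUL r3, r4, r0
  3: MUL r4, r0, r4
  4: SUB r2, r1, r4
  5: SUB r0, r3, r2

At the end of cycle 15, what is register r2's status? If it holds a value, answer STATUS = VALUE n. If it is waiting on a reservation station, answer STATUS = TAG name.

c1: issue SUB r3<-Add1 | r0:4,r1:5,r2:4,r3:Add1,r4:6
c2: issue MUL r0<-Mul1 | r0:Mul1,r1:5,r2:4,r3:Add1,r4:6
c3: CDB Add1=3; issue MUL r3<-Mul2 | r0:Mul1,r1:5,r2:4,r3:Mul2,r4:6
c4: stall | r0:Mul1,r1:5,r2:4,r3:Mul2,r4:6
c5: stall | r0:Mul1,r1:5,r2:4,r3:Mul2,r4:6
c6: stall | r0:Mul1,r1:5,r2:4,r3:Mul2,r4:6
c7: CDB Mul1=20; issue MUL r4<-Mul1 | r0:20,r1:5,r2:4,r3:Mul2,r4:Mul1
c8: issue SUB r2<-Add1 | r0:20,r1:5,r2:Add1,r3:Mul2,r4:Mul1
c9: issue SUB r0<-Add2 | r0:Add2,r1:5,r2:Add1,r3:Mul2,r4:Mul1
c10: - | r0:Add2,r1:5,r2:Add1,r3:Mul2,r4:Mul1
c11: - | r0:Add2,r1:5,r2:Add1,r3:Mul2,r4:Mul1
c12: CDB Mul1=120 | r0:Add2,r1:5,r2:Add1,r3:Mul2,r4:120
c13: CDB Mul2=120 | r0:Add2,r1:5,r2:Add1,r3:120,r4:120
c14: CDB Add1=-115 | r0:Add2,r1:5,r2:-115,r3:120,r4:120
c15: - | r0:Add2,r1:5,r2:-115,r3:120,r4:120

STATUS = VALUE -115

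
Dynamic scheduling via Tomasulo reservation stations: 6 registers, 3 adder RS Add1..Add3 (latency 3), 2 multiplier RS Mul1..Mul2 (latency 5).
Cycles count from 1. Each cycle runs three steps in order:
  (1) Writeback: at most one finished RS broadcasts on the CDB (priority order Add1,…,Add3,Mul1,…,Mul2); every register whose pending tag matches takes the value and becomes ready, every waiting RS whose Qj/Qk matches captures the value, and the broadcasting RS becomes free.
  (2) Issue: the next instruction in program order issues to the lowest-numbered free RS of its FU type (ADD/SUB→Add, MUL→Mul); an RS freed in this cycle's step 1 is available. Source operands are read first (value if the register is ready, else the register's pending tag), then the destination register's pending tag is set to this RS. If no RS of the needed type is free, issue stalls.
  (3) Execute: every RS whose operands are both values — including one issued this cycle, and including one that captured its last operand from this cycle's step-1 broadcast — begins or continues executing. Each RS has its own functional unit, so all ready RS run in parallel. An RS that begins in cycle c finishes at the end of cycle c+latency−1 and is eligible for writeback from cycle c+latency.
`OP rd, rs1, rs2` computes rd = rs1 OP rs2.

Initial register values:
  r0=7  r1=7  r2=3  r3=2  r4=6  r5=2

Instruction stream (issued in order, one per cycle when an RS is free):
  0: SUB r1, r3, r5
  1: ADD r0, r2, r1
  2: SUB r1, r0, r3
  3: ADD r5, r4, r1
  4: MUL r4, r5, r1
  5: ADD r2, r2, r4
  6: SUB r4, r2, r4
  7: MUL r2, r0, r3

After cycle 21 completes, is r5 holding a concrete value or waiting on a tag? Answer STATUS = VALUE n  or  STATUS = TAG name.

  c1: issue SUB r1<-Add1  regs: r0:7,r1:Add1,r2:3,r3:2,r4:6,r5:2
  c2: issue ADD r0<-Add2  regs: r0:Add2,r1:Add1,r2:3,r3:2,r4:6,r5:2
  c3: issue SUB r1<-Add3  regs: r0:Add2,r1:Add3,r2:3,r3:2,r4:6,r5:2
  c4: CDB Add1=0; issue ADD r5<-Add1  regs: r0:Add2,r1:Add3,r2:3,r3:2,r4:6,r5:Add1
  c5: issue MUL r4<-Mul1  regs: r0:Add2,r1:Add3,r2:3,r3:2,r4:Mul1,r5:Add1
  c6: stall  regs: r0:Add2,r1:Add3,r2:3,r3:2,r4:Mul1,r5:Add1
  c7: CDB Add2=3; issue ADD r2<-Add2  regs: r0:3,r1:Add3,r2:Add2,r3:2,r4:Mul1,r5:Add1
  c8: stall  regs: r0:3,r1:Add3,r2:Add2,r3:2,r4:Mul1,r5:Add1
  c9: stall  regs: r0:3,r1:Add3,r2:Add2,r3:2,r4:Mul1,r5:Add1
  c10: CDB Add3=1; issue SUB r4<-Add3  regs: r0:3,r1:1,r2:Add2,r3:2,r4:Add3,r5:Add1
  c11: issue MUL r2<-Mul2  regs: r0:3,r1:1,r2:Mul2,r3:2,r4:Add3,r5:Add1
  c12: -  regs: r0:3,r1:1,r2:Mul2,r3:2,r4:Add3,r5:Add1
  c13: CDB Add1=7  regs: r0:3,r1:1,r2:Mul2,r3:2,r4:Add3,r5:7
  c14: -  regs: r0:3,r1:1,r2:Mul2,r3:2,r4:Add3,r5:7
  c15: -  regs: r0:3,r1:1,r2:Mul2,r3:2,r4:Add3,r5:7
  c16: CDB Mul2=6  regs: r0:3,r1:1,r2:6,r3:2,r4:Add3,r5:7
  c17: -  regs: r0:3,r1:1,r2:6,r3:2,r4:Add3,r5:7
  c18: CDB Mul1=7  regs: r0:3,r1:1,r2:6,r3:2,r4:Add3,r5:7
  c19: -  regs: r0:3,r1:1,r2:6,r3:2,r4:Add3,r5:7
  c20: -  regs: r0:3,r1:1,r2:6,r3:2,r4:Add3,r5:7
  c21: CDB Add2=10  regs: r0:3,r1:1,r2:6,r3:2,r4:Add3,r5:7

STATUS = VALUE 7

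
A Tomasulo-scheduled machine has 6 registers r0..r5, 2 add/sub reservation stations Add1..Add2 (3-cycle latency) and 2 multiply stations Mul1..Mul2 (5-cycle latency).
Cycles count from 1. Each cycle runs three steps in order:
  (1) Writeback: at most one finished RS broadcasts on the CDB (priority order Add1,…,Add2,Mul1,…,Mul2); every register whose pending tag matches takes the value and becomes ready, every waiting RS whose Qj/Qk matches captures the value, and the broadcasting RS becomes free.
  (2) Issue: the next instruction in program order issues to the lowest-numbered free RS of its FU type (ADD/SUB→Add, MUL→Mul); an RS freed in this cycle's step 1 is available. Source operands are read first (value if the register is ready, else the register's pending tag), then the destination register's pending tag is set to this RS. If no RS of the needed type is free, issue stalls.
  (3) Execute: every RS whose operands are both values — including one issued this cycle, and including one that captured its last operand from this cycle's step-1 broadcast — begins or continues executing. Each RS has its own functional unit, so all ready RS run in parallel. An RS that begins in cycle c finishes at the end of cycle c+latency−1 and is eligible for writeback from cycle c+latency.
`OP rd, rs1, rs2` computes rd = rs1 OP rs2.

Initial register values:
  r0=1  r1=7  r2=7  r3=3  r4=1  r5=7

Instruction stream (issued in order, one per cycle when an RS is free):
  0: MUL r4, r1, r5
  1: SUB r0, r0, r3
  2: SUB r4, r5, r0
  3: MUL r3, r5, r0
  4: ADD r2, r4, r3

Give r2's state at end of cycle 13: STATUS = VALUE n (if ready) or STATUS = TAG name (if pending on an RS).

c1: issue MUL r4<-Mul1 | r0:1,r1:7,r2:7,r3:3,r4:Mul1,r5:7
c2: issue SUB r0<-Add1 | r0:Add1,r1:7,r2:7,r3:3,r4:Mul1,r5:7
c3: issue SUB r4<-Add2 | r0:Add1,r1:7,r2:7,r3:3,r4:Add2,r5:7
c4: issue MUL r3<-Mul2 | r0:Add1,r1:7,r2:7,r3:Mul2,r4:Add2,r5:7
c5: CDB Add1=-2; issue ADD r2<-Add1 | r0:-2,r1:7,r2:Add1,r3:Mul2,r4:Add2,r5:7
c6: CDB Mul1=49 | r0:-2,r1:7,r2:Add1,r3:Mul2,r4:Add2,r5:7
c7: - | r0:-2,r1:7,r2:Add1,r3:Mul2,r4:Add2,r5:7
c8: CDB Add2=9 | r0:-2,r1:7,r2:Add1,r3:Mul2,r4:9,r5:7
c9: - | r0:-2,r1:7,r2:Add1,r3:Mul2,r4:9,r5:7
c10: CDB Mul2=-14 | r0:-2,r1:7,r2:Add1,r3:-14,r4:9,r5:7
c11: - | r0:-2,r1:7,r2:Add1,r3:-14,r4:9,r5:7
c12: - | r0:-2,r1:7,r2:Add1,r3:-14,r4:9,r5:7
c13: CDB Add1=-5 | r0:-2,r1:7,r2:-5,r3:-14,r4:9,r5:7

STATUS = VALUE -5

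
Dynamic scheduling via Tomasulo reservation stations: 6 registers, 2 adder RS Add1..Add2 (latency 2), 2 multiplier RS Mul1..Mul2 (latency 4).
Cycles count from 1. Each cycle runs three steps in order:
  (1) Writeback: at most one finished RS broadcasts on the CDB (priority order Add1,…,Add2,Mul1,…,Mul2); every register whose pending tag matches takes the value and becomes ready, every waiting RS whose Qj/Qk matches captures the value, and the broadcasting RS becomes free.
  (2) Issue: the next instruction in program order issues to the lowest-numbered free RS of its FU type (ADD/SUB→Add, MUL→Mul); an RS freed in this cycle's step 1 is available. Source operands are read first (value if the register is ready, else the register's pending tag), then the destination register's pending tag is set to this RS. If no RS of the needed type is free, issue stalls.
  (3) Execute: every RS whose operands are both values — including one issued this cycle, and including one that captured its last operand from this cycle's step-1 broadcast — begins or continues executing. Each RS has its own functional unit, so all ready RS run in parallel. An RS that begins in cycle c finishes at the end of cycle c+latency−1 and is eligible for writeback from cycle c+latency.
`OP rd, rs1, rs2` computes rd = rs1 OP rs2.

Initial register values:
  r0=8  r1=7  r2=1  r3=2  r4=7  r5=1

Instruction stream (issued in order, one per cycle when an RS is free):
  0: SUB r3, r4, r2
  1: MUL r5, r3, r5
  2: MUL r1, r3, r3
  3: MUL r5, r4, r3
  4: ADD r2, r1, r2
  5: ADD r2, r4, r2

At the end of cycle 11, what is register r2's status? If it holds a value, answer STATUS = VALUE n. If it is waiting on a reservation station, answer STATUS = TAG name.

STATUS = TAG Add2

c1: issue SUB r3<-Add1 | r0:8,r1:7,r2:1,r3:Add1,r4:7,r5:1
c2: issue MUL r5<-Mul1 | r0:8,r1:7,r2:1,r3:Add1,r4:7,r5:Mul1
c3: CDB Add1=6; issue MUL r1<-Mul2 | r0:8,r1:Mul2,r2:1,r3:6,r4:7,r5:Mul1
c4: stall | r0:8,r1:Mul2,r2:1,r3:6,r4:7,r5:Mul1
c5: stall | r0:8,r1:Mul2,r2:1,r3:6,r4:7,r5:Mul1
c6: stall | r0:8,r1:Mul2,r2:1,r3:6,r4:7,r5:Mul1
c7: CDB Mul1=6; issue MUL r5<-Mul1 | r0:8,r1:Mul2,r2:1,r3:6,r4:7,r5:Mul1
c8: CDB Mul2=36; issue ADD r2<-Add1 | r0:8,r1:36,r2:Add1,r3:6,r4:7,r5:Mul1
c9: issue ADD r2<-Add2 | r0:8,r1:36,r2:Add2,r3:6,r4:7,r5:Mul1
c10: CDB Add1=37 | r0:8,r1:36,r2:Add2,r3:6,r4:7,r5:Mul1
c11: CDB Mul1=42 | r0:8,r1:36,r2:Add2,r3:6,r4:7,r5:42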